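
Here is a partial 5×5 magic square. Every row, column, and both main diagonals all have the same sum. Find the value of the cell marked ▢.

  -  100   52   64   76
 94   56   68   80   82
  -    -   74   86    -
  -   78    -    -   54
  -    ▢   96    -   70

Row 2 is complete and sums to 380; that is the magic constant.
The remaining cell in row 1 is (1,1) = 380 − 292 = 88.
Column 3: 52 + 68 + 74 + 96 + ? = 380, so (4,3) = 90.
Column 5 must total 380; the given cells sum to 282, so (3,5) = 98.
From main diagonal, 380 − (88 + 56 + 74 + 70) gives (4,4) = 92.
The remaining cell in anti-diagonal is (5,1) = 380 − 308 = 72.
Row 4 must total 380; the given cells sum to 314, so (4,1) = 66.
From column 1, 380 − (88 + 94 + 66 + 72) gives (3,1) = 60.
Column 4 must total 380; the given cells sum to 322, so (5,4) = 58.
Using row 3: 60 + 74 + 86 + 98 + ? → (3,2) = 380 − 318 = 62.
Row 5 needs 380; the known cells sum to 296, so (5,2) = 84.

84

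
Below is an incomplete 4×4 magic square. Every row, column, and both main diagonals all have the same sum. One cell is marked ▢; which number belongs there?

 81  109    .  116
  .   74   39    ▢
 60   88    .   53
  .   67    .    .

Column 2 is complete and sums to 338; that is the magic constant.
Row 1 must total 338; the given cells sum to 306, so (1,3) = 32.
From row 3, 338 − (60 + 88 + 53) gives (3,3) = 137.
The remaining cell in column 3 is (4,3) = 338 − 208 = 130.
Main diagonal must total 338; the given cells sum to 292, so (4,4) = 46.
From anti-diagonal, 338 − (116 + 39 + 88) gives (4,1) = 95.
Column 1 needs 338; the known cells sum to 236, so (2,1) = 102.
The remaining cell in column 4 is (2,4) = 338 − 215 = 123.

123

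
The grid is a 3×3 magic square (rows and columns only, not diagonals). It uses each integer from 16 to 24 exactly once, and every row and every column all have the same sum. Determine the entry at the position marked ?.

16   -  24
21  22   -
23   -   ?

The entries are 16 through 24, which sum to 180, so each line sums to 180/3 = 60.
Row 1: 16 + 24 + ? = 60, so (1,2) = 20.
Row 2 must total 60; the given cells sum to 43, so (2,3) = 17.
Column 2 needs 60; the known cells sum to 42, so (3,2) = 18.
Column 3: 24 + 17 + ? = 60, so (3,3) = 19.

19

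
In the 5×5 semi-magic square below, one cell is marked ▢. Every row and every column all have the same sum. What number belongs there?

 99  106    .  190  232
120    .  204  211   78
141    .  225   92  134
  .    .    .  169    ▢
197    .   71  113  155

176

Column 4 is complete and sums to 775; that is the magic constant.
The remaining cell in row 1 is (1,3) = 775 − 627 = 148.
Row 2 must total 775; the given cells sum to 613, so (2,2) = 162.
From row 3, 775 − (141 + 225 + 92 + 134) gives (3,2) = 183.
Using row 5: 197 + 71 + 113 + 155 + ? → (5,2) = 775 − 536 = 239.
Column 1: 99 + 120 + 141 + 197 + ? = 775, so (4,1) = 218.
From column 2, 775 − (106 + 162 + 183 + 239) gives (4,2) = 85.
The remaining cell in column 3 is (4,3) = 775 − 648 = 127.
Column 5: 232 + 78 + 134 + 155 + ? = 775, so (4,5) = 176.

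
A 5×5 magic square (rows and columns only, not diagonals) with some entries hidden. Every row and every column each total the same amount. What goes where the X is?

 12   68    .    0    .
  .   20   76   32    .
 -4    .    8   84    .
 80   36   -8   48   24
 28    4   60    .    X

Row 4 is complete and sums to 180; that is the magic constant.
From column 1, 180 − (12 + (-4) + 80 + 28) gives (2,1) = 64.
Column 2 needs 180; the known cells sum to 128, so (3,2) = 52.
The remaining cell in column 3 is (1,3) = 180 − 136 = 44.
The remaining cell in column 4 is (5,4) = 180 − 164 = 16.
Row 1 must total 180; the given cells sum to 124, so (1,5) = 56.
Using row 2: 64 + 20 + 76 + 32 + ? → (2,5) = 180 − 192 = -12.
Row 3: -4 + 52 + 8 + 84 + ? = 180, so (3,5) = 40.
The remaining cell in row 5 is (5,5) = 180 − 108 = 72.

72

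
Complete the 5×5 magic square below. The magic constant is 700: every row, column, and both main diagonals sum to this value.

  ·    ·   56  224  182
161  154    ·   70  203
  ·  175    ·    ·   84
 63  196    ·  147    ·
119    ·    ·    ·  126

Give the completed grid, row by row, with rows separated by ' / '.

140 98 56 224 182 / 161 154 112 70 203 / 217 175 133 91 84 / 63 196 189 147 105 / 119 77 210 168 126

Using row 2: 161 + 154 + 70 + 203 + ? → (2,3) = 700 − 588 = 112.
Column 5 needs 700; the known cells sum to 595, so (4,5) = 105.
Using anti-diagonal: 182 + 70 + 196 + 119 + ? → (3,3) = 700 − 567 = 133.
Row 4 needs 700; the known cells sum to 511, so (4,3) = 189.
Column 3 needs 700; the known cells sum to 490, so (5,3) = 210.
From main diagonal, 700 − (154 + 133 + 147 + 126) gives (1,1) = 140.
From row 1, 700 − (140 + 56 + 224 + 182) gives (1,2) = 98.
Column 1: 140 + 161 + 63 + 119 + ? = 700, so (3,1) = 217.
The remaining cell in column 2 is (5,2) = 700 − 623 = 77.
From row 3, 700 − (217 + 175 + 133 + 84) gives (3,4) = 91.
Row 5: 119 + 77 + 210 + 126 + ? = 700, so (5,4) = 168.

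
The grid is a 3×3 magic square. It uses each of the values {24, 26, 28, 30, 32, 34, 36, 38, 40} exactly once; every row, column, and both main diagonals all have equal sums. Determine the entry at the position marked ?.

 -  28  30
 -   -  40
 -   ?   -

36

The 9 entries sum to 288, so each line sums to 288/3 = 96.
Using row 1: 28 + 30 + ? → (1,1) = 96 − 58 = 38.
Column 3 must total 96; the given cells sum to 70, so (3,3) = 26.
Main diagonal needs 96; the known cells sum to 64, so (2,2) = 32.
The remaining cell in anti-diagonal is (3,1) = 96 − 62 = 34.
Row 2 needs 96; the known cells sum to 72, so (2,1) = 24.
Row 3 must total 96; the given cells sum to 60, so (3,2) = 36.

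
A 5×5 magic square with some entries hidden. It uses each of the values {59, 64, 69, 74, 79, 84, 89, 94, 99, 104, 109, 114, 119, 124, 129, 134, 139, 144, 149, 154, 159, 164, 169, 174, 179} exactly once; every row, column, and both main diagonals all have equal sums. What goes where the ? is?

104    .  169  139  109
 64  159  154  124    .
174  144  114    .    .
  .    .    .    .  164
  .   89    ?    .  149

59

The 25 entries sum to 2975, so each line sums to 2975/5 = 595.
The remaining cell in row 1 is (1,2) = 595 − 521 = 74.
Row 2 must total 595; the given cells sum to 501, so (2,5) = 94.
Column 2 needs 595; the known cells sum to 466, so (4,2) = 129.
Column 5: 109 + 94 + 164 + 149 + ? = 595, so (3,5) = 79.
Main diagonal: 104 + 159 + 114 + 149 + ? = 595, so (4,4) = 69.
Anti-diagonal needs 595; the known cells sum to 476, so (5,1) = 119.
Row 3 needs 595; the known cells sum to 511, so (3,4) = 84.
Column 1 needs 595; the known cells sum to 461, so (4,1) = 134.
Using column 4: 139 + 124 + 84 + 69 + ? → (5,4) = 595 − 416 = 179.
Row 4 needs 595; the known cells sum to 496, so (4,3) = 99.
Row 5 needs 595; the known cells sum to 536, so (5,3) = 59.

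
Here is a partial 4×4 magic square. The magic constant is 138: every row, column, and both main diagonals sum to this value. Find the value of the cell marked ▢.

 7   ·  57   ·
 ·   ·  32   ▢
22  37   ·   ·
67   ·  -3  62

47

From row 4, 138 − (67 + (-3) + 62) gives (4,2) = 12.
From column 1, 138 − (7 + 22 + 67) gives (2,1) = 42.
Column 3 must total 138; the given cells sum to 86, so (3,3) = 52.
From main diagonal, 138 − (7 + 52 + 62) gives (2,2) = 17.
Anti-diagonal must total 138; the given cells sum to 136, so (1,4) = 2.
Row 1: 7 + 57 + 2 + ? = 138, so (1,2) = 72.
The remaining cell in row 2 is (2,4) = 138 − 91 = 47.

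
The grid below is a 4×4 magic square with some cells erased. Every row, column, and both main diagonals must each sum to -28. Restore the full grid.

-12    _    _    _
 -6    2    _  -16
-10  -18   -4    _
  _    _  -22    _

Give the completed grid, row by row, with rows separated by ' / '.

-12 -20 6 -2 / -6 2 -8 -16 / -10 -18 -4 4 / 0 8 -22 -14

Row 2 must total -28; the given cells sum to -20, so (2,3) = -8.
From row 3, -28 − (-10 + (-18) + (-4)) gives (3,4) = 4.
Column 1 needs -28; the known cells sum to -28, so (4,1) = 0.
Column 3 needs -28; the known cells sum to -34, so (1,3) = 6.
Main diagonal needs -28; the known cells sum to -14, so (4,4) = -14.
Anti-diagonal: -8 + (-18) + 0 + ? = -28, so (1,4) = -2.
Row 1 must total -28; the given cells sum to -8, so (1,2) = -20.
Row 4 needs -28; the known cells sum to -36, so (4,2) = 8.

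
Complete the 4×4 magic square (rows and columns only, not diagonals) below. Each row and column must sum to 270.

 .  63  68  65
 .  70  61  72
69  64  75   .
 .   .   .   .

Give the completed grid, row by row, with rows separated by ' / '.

74 63 68 65 / 67 70 61 72 / 69 64 75 62 / 60 73 66 71

Using row 1: 63 + 68 + 65 + ? → (1,1) = 270 − 196 = 74.
Row 2 must total 270; the given cells sum to 203, so (2,1) = 67.
From row 3, 270 − (69 + 64 + 75) gives (3,4) = 62.
Using column 1: 74 + 67 + 69 + ? → (4,1) = 270 − 210 = 60.
The remaining cell in column 2 is (4,2) = 270 − 197 = 73.
Column 3 needs 270; the known cells sum to 204, so (4,3) = 66.
Column 4 must total 270; the given cells sum to 199, so (4,4) = 71.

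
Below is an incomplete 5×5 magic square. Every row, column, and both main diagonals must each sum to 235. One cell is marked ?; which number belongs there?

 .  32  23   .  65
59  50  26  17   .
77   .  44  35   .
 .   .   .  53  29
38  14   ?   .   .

Row 2 needs 235; the known cells sum to 152, so (2,5) = 83.
Anti-diagonal: 65 + 17 + 44 + 38 + ? = 235, so (4,2) = 71.
Column 2: 32 + 50 + 71 + 14 + ? = 235, so (3,2) = 68.
From row 3, 235 − (77 + 68 + 44 + 35) gives (3,5) = 11.
From column 5, 235 − (65 + 83 + 11 + 29) gives (5,5) = 47.
Main diagonal needs 235; the known cells sum to 194, so (1,1) = 41.
The remaining cell in row 1 is (1,4) = 235 − 161 = 74.
From column 1, 235 − (41 + 59 + 77 + 38) gives (4,1) = 20.
From column 4, 235 − (74 + 17 + 35 + 53) gives (5,4) = 56.
Row 4 needs 235; the known cells sum to 173, so (4,3) = 62.
Using row 5: 38 + 14 + 56 + 47 + ? → (5,3) = 235 − 155 = 80.

80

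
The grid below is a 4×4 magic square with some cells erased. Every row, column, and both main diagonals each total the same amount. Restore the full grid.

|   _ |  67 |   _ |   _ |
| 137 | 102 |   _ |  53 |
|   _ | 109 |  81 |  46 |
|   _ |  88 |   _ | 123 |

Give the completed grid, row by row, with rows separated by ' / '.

Column 2 is already complete: 67 + 102 + 109 + 88 = 366, so that is the magic constant.
Row 2: 137 + 102 + 53 + ? = 366, so (2,3) = 74.
Row 3: 109 + 81 + 46 + ? = 366, so (3,1) = 130.
Using column 4: 53 + 46 + 123 + ? → (1,4) = 366 − 222 = 144.
Main diagonal needs 366; the known cells sum to 306, so (1,1) = 60.
From anti-diagonal, 366 − (144 + 74 + 109) gives (4,1) = 39.
The remaining cell in row 1 is (1,3) = 366 − 271 = 95.
Row 4: 39 + 88 + 123 + ? = 366, so (4,3) = 116.

60 67 95 144 / 137 102 74 53 / 130 109 81 46 / 39 88 116 123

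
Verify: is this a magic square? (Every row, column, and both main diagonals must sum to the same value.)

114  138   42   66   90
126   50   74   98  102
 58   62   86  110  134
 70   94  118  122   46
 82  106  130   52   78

Row 1: 114 + 138 + 42 + 66 + 90 = 450.
Row 2: 126 + 50 + 74 + 98 + 102 = 450.
Row 3: 58 + 62 + 86 + 110 + 134 = 450.
Row 4: 70 + 94 + 118 + 122 + 46 = 450.
Row 5: 82 + 106 + 130 + 52 + 78 = 448.
Column 1: 114 + 126 + 58 + 70 + 82 = 450.
Column 2: 138 + 50 + 62 + 94 + 106 = 450.
Column 3: 42 + 74 + 86 + 118 + 130 = 450.
Column 4: 66 + 98 + 110 + 122 + 52 = 448.
Column 5: 90 + 102 + 134 + 46 + 78 = 450.
Main diagonal: 114 + 50 + 86 + 122 + 78 = 450.
Anti-diagonal: 90 + 98 + 86 + 94 + 82 = 450.

No — row 2 sums to 450 but row 5 sums to 448.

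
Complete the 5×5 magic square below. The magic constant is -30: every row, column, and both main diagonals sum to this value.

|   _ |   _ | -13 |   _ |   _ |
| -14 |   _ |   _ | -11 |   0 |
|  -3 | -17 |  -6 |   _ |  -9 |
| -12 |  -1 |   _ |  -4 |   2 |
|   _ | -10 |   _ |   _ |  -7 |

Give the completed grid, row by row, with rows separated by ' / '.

Row 3 needs -30; the known cells sum to -35, so (3,4) = 5.
Row 4 needs -30; the known cells sum to -15, so (4,3) = -15.
Column 5: 0 + (-9) + 2 + (-7) + ? = -30, so (1,5) = -16.
Anti-diagonal must total -30; the given cells sum to -34, so (5,1) = 4.
Using column 1: -14 + (-3) + (-12) + 4 + ? → (1,1) = -30 − (-25) = -5.
Main diagonal must total -30; the given cells sum to -22, so (2,2) = -8.
Row 2 must total -30; the given cells sum to -33, so (2,3) = 3.
From column 2, -30 − (-8 + (-17) + (-1) + (-10)) gives (1,2) = 6.
Column 3 must total -30; the given cells sum to -31, so (5,3) = 1.
Using row 1: -5 + 6 + (-13) + (-16) + ? → (1,4) = -30 − (-28) = -2.
From row 5, -30 − (4 + (-10) + 1 + (-7)) gives (5,4) = -18.

-5 6 -13 -2 -16 / -14 -8 3 -11 0 / -3 -17 -6 5 -9 / -12 -1 -15 -4 2 / 4 -10 1 -18 -7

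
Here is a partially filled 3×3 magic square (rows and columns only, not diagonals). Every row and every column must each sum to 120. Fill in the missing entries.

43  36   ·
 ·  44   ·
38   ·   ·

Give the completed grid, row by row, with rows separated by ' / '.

43 36 41 / 39 44 37 / 38 40 42

The remaining cell in row 1 is (1,3) = 120 − 79 = 41.
Column 1 must total 120; the given cells sum to 81, so (2,1) = 39.
The remaining cell in column 2 is (3,2) = 120 − 80 = 40.
Row 2 needs 120; the known cells sum to 83, so (2,3) = 37.
The remaining cell in row 3 is (3,3) = 120 − 78 = 42.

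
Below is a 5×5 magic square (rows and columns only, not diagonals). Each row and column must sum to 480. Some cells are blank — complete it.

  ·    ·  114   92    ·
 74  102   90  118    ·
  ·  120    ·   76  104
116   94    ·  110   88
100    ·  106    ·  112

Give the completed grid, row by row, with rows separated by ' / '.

The remaining cell in row 2 is (2,5) = 480 − 384 = 96.
Row 4 must total 480; the given cells sum to 408, so (4,3) = 72.
From column 3, 480 − (114 + 90 + 72 + 106) gives (3,3) = 98.
Column 4 must total 480; the given cells sum to 396, so (5,4) = 84.
Column 5 needs 480; the known cells sum to 400, so (1,5) = 80.
From row 3, 480 − (120 + 98 + 76 + 104) gives (3,1) = 82.
Row 5: 100 + 106 + 84 + 112 + ? = 480, so (5,2) = 78.
From column 1, 480 − (74 + 82 + 116 + 100) gives (1,1) = 108.
Using column 2: 102 + 120 + 94 + 78 + ? → (1,2) = 480 − 394 = 86.

108 86 114 92 80 / 74 102 90 118 96 / 82 120 98 76 104 / 116 94 72 110 88 / 100 78 106 84 112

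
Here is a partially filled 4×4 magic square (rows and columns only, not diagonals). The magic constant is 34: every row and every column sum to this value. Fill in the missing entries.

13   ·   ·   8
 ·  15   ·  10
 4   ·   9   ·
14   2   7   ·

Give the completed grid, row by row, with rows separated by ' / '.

The remaining cell in row 4 is (4,4) = 34 − 23 = 11.
Column 1: 13 + 4 + 14 + ? = 34, so (2,1) = 3.
Using column 4: 8 + 10 + 11 + ? → (3,4) = 34 − 29 = 5.
The remaining cell in row 2 is (2,3) = 34 − 28 = 6.
Row 3: 4 + 9 + 5 + ? = 34, so (3,2) = 16.
From column 2, 34 − (15 + 16 + 2) gives (1,2) = 1.
Column 3 needs 34; the known cells sum to 22, so (1,3) = 12.

13 1 12 8 / 3 15 6 10 / 4 16 9 5 / 14 2 7 11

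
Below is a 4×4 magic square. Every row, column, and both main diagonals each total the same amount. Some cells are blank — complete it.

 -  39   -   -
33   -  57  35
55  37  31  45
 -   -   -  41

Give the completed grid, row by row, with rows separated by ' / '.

53 39 29 47 / 33 43 57 35 / 55 37 31 45 / 27 49 51 41

Row 3 is already complete: 55 + 37 + 31 + 45 = 168, so that is the magic constant.
Row 2 must total 168; the given cells sum to 125, so (2,2) = 43.
From column 2, 168 − (39 + 43 + 37) gives (4,2) = 49.
Column 4 must total 168; the given cells sum to 121, so (1,4) = 47.
The remaining cell in main diagonal is (1,1) = 168 − 115 = 53.
Anti-diagonal must total 168; the given cells sum to 141, so (4,1) = 27.
Row 1 needs 168; the known cells sum to 139, so (1,3) = 29.
From row 4, 168 − (27 + 49 + 41) gives (4,3) = 51.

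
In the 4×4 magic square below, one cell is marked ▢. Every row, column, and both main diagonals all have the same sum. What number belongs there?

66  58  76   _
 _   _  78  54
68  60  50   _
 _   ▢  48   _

70

Column 3 is complete and sums to 252; that is the magic constant.
Row 1: 66 + 58 + 76 + ? = 252, so (1,4) = 52.
Row 3 needs 252; the known cells sum to 178, so (3,4) = 74.
The remaining cell in column 4 is (4,4) = 252 − 180 = 72.
The remaining cell in main diagonal is (2,2) = 252 − 188 = 64.
Anti-diagonal needs 252; the known cells sum to 190, so (4,1) = 62.
From row 2, 252 − (64 + 78 + 54) gives (2,1) = 56.
Row 4 needs 252; the known cells sum to 182, so (4,2) = 70.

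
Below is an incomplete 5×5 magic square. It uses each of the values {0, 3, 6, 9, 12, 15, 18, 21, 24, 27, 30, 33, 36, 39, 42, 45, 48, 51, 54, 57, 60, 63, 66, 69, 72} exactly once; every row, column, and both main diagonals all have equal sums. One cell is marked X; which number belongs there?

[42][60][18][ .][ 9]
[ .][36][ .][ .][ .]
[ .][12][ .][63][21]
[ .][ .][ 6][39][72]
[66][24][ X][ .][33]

57

The 25 entries sum to 900, so each line sums to 900/5 = 180.
From row 1, 180 − (42 + 60 + 18 + 9) gives (1,4) = 51.
Using column 2: 60 + 36 + 12 + 24 + ? → (4,2) = 180 − 132 = 48.
Column 5 must total 180; the given cells sum to 135, so (2,5) = 45.
From main diagonal, 180 − (42 + 36 + 39 + 33) gives (3,3) = 30.
From anti-diagonal, 180 − (9 + 30 + 48 + 66) gives (2,4) = 27.
Row 3 needs 180; the known cells sum to 126, so (3,1) = 54.
Using row 4: 48 + 6 + 39 + 72 + ? → (4,1) = 180 − 165 = 15.
Column 1 needs 180; the known cells sum to 177, so (2,1) = 3.
Column 4 must total 180; the given cells sum to 180, so (5,4) = 0.
Row 2: 3 + 36 + 27 + 45 + ? = 180, so (2,3) = 69.
Using row 5: 66 + 24 + 0 + 33 + ? → (5,3) = 180 − 123 = 57.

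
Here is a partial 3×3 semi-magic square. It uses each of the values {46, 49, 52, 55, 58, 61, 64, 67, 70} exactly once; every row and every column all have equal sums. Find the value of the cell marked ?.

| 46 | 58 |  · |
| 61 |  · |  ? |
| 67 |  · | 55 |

49

The 9 entries sum to 522, so each line sums to 522/3 = 174.
The remaining cell in row 1 is (1,3) = 174 − 104 = 70.
From row 3, 174 − (67 + 55) gives (3,2) = 52.
Using column 2: 58 + 52 + ? → (2,2) = 174 − 110 = 64.
Column 3 needs 174; the known cells sum to 125, so (2,3) = 49.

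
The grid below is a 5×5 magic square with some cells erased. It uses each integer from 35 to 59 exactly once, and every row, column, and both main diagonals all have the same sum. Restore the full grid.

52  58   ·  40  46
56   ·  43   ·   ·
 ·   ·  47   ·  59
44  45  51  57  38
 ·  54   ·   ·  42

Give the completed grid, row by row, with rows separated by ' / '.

52 58 39 40 46 / 56 37 43 49 50 / 35 41 47 53 59 / 44 45 51 57 38 / 48 54 55 36 42

The entries are 35 through 59, which sum to 1175, so each line sums to 1175/5 = 235.
The remaining cell in row 1 is (1,3) = 235 − 196 = 39.
Column 3 needs 235; the known cells sum to 180, so (5,3) = 55.
Column 5 needs 235; the known cells sum to 185, so (2,5) = 50.
The remaining cell in main diagonal is (2,2) = 235 − 198 = 37.
From row 2, 235 − (56 + 37 + 43 + 50) gives (2,4) = 49.
From column 2, 235 − (58 + 37 + 45 + 54) gives (3,2) = 41.
Anti-diagonal must total 235; the given cells sum to 187, so (5,1) = 48.
Row 5 must total 235; the given cells sum to 199, so (5,4) = 36.
Column 1 needs 235; the known cells sum to 200, so (3,1) = 35.
Column 4 must total 235; the given cells sum to 182, so (3,4) = 53.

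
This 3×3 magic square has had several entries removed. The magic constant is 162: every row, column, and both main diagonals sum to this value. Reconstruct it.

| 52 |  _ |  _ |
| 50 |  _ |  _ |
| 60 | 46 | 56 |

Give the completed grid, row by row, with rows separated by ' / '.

Main diagonal: 52 + 56 + ? = 162, so (2,2) = 54.
From anti-diagonal, 162 − (54 + 60) gives (1,3) = 48.
Row 1 needs 162; the known cells sum to 100, so (1,2) = 62.
Row 2 needs 162; the known cells sum to 104, so (2,3) = 58.

52 62 48 / 50 54 58 / 60 46 56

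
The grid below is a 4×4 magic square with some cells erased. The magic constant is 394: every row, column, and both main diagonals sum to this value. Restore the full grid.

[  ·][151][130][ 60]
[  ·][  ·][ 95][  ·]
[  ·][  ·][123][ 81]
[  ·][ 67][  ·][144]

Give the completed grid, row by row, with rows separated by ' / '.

53 151 130 60 / 116 74 95 109 / 88 102 123 81 / 137 67 46 144

Row 1 needs 394; the known cells sum to 341, so (1,1) = 53.
Using column 3: 130 + 95 + 123 + ? → (4,3) = 394 − 348 = 46.
Column 4: 60 + 81 + 144 + ? = 394, so (2,4) = 109.
From main diagonal, 394 − (53 + 123 + 144) gives (2,2) = 74.
Row 2 must total 394; the given cells sum to 278, so (2,1) = 116.
Row 4 must total 394; the given cells sum to 257, so (4,1) = 137.
Column 1 must total 394; the given cells sum to 306, so (3,1) = 88.
Column 2 needs 394; the known cells sum to 292, so (3,2) = 102.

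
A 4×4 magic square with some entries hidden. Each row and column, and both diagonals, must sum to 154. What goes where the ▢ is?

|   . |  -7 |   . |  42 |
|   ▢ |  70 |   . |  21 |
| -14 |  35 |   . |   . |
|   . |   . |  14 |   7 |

63

From column 2, 154 − (-7 + 70 + 35) gives (4,2) = 56.
Using column 4: 42 + 21 + 7 + ? → (3,4) = 154 − 70 = 84.
Row 3: -14 + 35 + 84 + ? = 154, so (3,3) = 49.
From row 4, 154 − (56 + 14 + 7) gives (4,1) = 77.
Main diagonal: 70 + 49 + 7 + ? = 154, so (1,1) = 28.
From anti-diagonal, 154 − (42 + 35 + 77) gives (2,3) = 0.
Row 1 needs 154; the known cells sum to 63, so (1,3) = 91.
Row 2: 70 + 0 + 21 + ? = 154, so (2,1) = 63.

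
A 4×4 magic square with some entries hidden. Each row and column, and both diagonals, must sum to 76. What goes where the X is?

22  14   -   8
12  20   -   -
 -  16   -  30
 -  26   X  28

4

Row 1 must total 76; the given cells sum to 44, so (1,3) = 32.
Using column 4: 8 + 30 + 28 + ? → (2,4) = 76 − 66 = 10.
The remaining cell in main diagonal is (3,3) = 76 − 70 = 6.
Row 2: 12 + 20 + 10 + ? = 76, so (2,3) = 34.
Using row 3: 16 + 6 + 30 + ? → (3,1) = 76 − 52 = 24.
Using column 1: 22 + 12 + 24 + ? → (4,1) = 76 − 58 = 18.
Column 3 must total 76; the given cells sum to 72, so (4,3) = 4.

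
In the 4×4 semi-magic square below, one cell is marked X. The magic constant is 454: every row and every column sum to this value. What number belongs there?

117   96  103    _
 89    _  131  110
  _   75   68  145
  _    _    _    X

61

Row 1: 117 + 96 + 103 + ? = 454, so (1,4) = 138.
From row 2, 454 − (89 + 131 + 110) gives (2,2) = 124.
The remaining cell in row 3 is (3,1) = 454 − 288 = 166.
Column 1 must total 454; the given cells sum to 372, so (4,1) = 82.
From column 2, 454 − (96 + 124 + 75) gives (4,2) = 159.
Column 3: 103 + 131 + 68 + ? = 454, so (4,3) = 152.
Using column 4: 138 + 110 + 145 + ? → (4,4) = 454 − 393 = 61.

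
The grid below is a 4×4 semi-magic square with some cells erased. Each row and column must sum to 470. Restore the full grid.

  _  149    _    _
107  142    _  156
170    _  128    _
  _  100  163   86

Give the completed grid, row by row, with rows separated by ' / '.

Row 2: 107 + 142 + 156 + ? = 470, so (2,3) = 65.
Using row 4: 100 + 163 + 86 + ? → (4,1) = 470 − 349 = 121.
Column 1: 107 + 170 + 121 + ? = 470, so (1,1) = 72.
Column 2 needs 470; the known cells sum to 391, so (3,2) = 79.
The remaining cell in column 3 is (1,3) = 470 − 356 = 114.
Row 1: 72 + 149 + 114 + ? = 470, so (1,4) = 135.
Row 3 needs 470; the known cells sum to 377, so (3,4) = 93.

72 149 114 135 / 107 142 65 156 / 170 79 128 93 / 121 100 163 86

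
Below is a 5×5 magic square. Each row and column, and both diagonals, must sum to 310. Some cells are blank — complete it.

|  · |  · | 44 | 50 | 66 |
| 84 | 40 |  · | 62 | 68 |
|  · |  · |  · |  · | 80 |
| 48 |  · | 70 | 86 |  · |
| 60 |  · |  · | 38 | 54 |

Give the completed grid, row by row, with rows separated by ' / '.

The remaining cell in row 2 is (2,3) = 310 − 254 = 56.
Column 4 needs 310; the known cells sum to 236, so (3,4) = 74.
From column 5, 310 − (66 + 68 + 80 + 54) gives (4,5) = 42.
Row 4 must total 310; the given cells sum to 246, so (4,2) = 64.
Anti-diagonal must total 310; the given cells sum to 252, so (3,3) = 58.
The remaining cell in column 3 is (5,3) = 310 − 228 = 82.
Main diagonal needs 310; the known cells sum to 238, so (1,1) = 72.
Row 1 must total 310; the given cells sum to 232, so (1,2) = 78.
Row 5 needs 310; the known cells sum to 234, so (5,2) = 76.
The remaining cell in column 1 is (3,1) = 310 − 264 = 46.
From column 2, 310 − (78 + 40 + 64 + 76) gives (3,2) = 52.

72 78 44 50 66 / 84 40 56 62 68 / 46 52 58 74 80 / 48 64 70 86 42 / 60 76 82 38 54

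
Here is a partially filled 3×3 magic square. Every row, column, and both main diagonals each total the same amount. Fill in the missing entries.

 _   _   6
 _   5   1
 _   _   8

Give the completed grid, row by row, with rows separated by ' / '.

2 7 6 / 9 5 1 / 4 3 8

Column 3 is already complete: 6 + 1 + 8 = 15, so that is the magic constant.
Row 2: 5 + 1 + ? = 15, so (2,1) = 9.
Main diagonal must total 15; the given cells sum to 13, so (1,1) = 2.
Anti-diagonal must total 15; the given cells sum to 11, so (3,1) = 4.
Row 1 must total 15; the given cells sum to 8, so (1,2) = 7.
Row 3: 4 + 8 + ? = 15, so (3,2) = 3.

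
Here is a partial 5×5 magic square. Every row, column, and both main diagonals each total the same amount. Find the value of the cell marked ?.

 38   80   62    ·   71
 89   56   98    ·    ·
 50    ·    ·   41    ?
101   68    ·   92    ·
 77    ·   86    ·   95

83

Column 1 is complete and sums to 355; that is the magic constant.
From row 1, 355 − (38 + 80 + 62 + 71) gives (1,4) = 104.
Main diagonal needs 355; the known cells sum to 281, so (3,3) = 74.
Anti-diagonal needs 355; the known cells sum to 290, so (2,4) = 65.
Row 2 must total 355; the given cells sum to 308, so (2,5) = 47.
Column 3 needs 355; the known cells sum to 320, so (4,3) = 35.
Column 4 must total 355; the given cells sum to 302, so (5,4) = 53.
Row 4: 101 + 68 + 35 + 92 + ? = 355, so (4,5) = 59.
Using row 5: 77 + 86 + 53 + 95 + ? → (5,2) = 355 − 311 = 44.
From column 2, 355 − (80 + 56 + 68 + 44) gives (3,2) = 107.
Column 5 must total 355; the given cells sum to 272, so (3,5) = 83.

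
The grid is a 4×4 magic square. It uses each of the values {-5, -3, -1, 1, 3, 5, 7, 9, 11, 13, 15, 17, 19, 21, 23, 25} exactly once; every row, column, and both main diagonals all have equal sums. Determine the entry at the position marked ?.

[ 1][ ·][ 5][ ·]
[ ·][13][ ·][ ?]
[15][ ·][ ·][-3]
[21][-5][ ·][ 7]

25

The 16 entries sum to 160, so each line sums to 160/4 = 40.
From row 4, 40 − (21 + (-5) + 7) gives (4,3) = 17.
Column 1: 1 + 15 + 21 + ? = 40, so (2,1) = 3.
The remaining cell in main diagonal is (3,3) = 40 − 21 = 19.
Row 3 must total 40; the given cells sum to 31, so (3,2) = 9.
Column 2 needs 40; the known cells sum to 17, so (1,2) = 23.
The remaining cell in column 3 is (2,3) = 40 − 41 = -1.
The remaining cell in anti-diagonal is (1,4) = 40 − 29 = 11.
Row 2 needs 40; the known cells sum to 15, so (2,4) = 25.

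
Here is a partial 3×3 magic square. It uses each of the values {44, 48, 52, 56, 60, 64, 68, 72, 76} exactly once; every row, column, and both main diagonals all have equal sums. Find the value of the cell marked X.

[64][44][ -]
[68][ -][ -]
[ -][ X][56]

The 9 entries sum to 540, so each line sums to 540/3 = 180.
From row 1, 180 − (64 + 44) gives (1,3) = 72.
The remaining cell in column 1 is (3,1) = 180 − 132 = 48.
From column 3, 180 − (72 + 56) gives (2,3) = 52.
Using main diagonal: 64 + 56 + ? → (2,2) = 180 − 120 = 60.
From row 3, 180 − (48 + 56) gives (3,2) = 76.

76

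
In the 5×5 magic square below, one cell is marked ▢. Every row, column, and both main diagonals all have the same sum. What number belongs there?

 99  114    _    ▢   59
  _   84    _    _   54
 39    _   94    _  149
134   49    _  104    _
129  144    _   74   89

44

Main diagonal is complete and sums to 470; that is the magic constant.
Row 5 needs 470; the known cells sum to 436, so (5,3) = 34.
The remaining cell in column 1 is (2,1) = 470 − 401 = 69.
Using column 2: 114 + 84 + 49 + 144 + ? → (3,2) = 470 − 391 = 79.
The remaining cell in column 5 is (4,5) = 470 − 351 = 119.
Anti-diagonal needs 470; the known cells sum to 331, so (2,4) = 139.
Row 2 must total 470; the given cells sum to 346, so (2,3) = 124.
From row 3, 470 − (39 + 79 + 94 + 149) gives (3,4) = 109.
Row 4: 134 + 49 + 104 + 119 + ? = 470, so (4,3) = 64.
Column 3 must total 470; the given cells sum to 316, so (1,3) = 154.
Column 4 needs 470; the known cells sum to 426, so (1,4) = 44.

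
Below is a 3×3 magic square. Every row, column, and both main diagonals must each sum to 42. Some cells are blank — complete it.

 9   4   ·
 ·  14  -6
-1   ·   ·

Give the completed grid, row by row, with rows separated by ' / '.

9 4 29 / 34 14 -6 / -1 24 19

Row 1 needs 42; the known cells sum to 13, so (1,3) = 29.
Row 2 needs 42; the known cells sum to 8, so (2,1) = 34.
The remaining cell in column 2 is (3,2) = 42 − 18 = 24.
Using column 3: 29 + (-6) + ? → (3,3) = 42 − 23 = 19.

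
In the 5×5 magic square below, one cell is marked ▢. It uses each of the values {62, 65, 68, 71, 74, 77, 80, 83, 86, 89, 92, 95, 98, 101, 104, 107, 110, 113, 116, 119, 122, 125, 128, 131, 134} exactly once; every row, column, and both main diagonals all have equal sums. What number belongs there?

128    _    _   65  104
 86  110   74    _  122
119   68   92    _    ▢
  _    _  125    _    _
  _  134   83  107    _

80

The 25 entries sum to 2450, so each line sums to 2450/5 = 490.
From row 2, 490 − (86 + 110 + 74 + 122) gives (2,4) = 98.
Using column 3: 74 + 92 + 125 + 83 + ? → (1,3) = 490 − 374 = 116.
Using row 1: 128 + 116 + 65 + 104 + ? → (1,2) = 490 − 413 = 77.
The remaining cell in column 2 is (4,2) = 490 − 389 = 101.
Anti-diagonal needs 490; the known cells sum to 395, so (5,1) = 95.
From row 5, 490 − (95 + 134 + 83 + 107) gives (5,5) = 71.
From column 1, 490 − (128 + 86 + 119 + 95) gives (4,1) = 62.
Using main diagonal: 128 + 110 + 92 + 71 + ? → (4,4) = 490 − 401 = 89.
Row 4 needs 490; the known cells sum to 377, so (4,5) = 113.
Column 4 needs 490; the known cells sum to 359, so (3,4) = 131.
Column 5 must total 490; the given cells sum to 410, so (3,5) = 80.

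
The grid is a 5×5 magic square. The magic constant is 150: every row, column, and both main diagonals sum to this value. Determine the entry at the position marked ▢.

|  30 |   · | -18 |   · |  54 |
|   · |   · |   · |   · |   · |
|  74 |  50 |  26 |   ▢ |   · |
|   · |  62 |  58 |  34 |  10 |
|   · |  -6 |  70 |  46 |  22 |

Using row 4: 62 + 58 + 34 + 10 + ? → (4,1) = 150 − 164 = -14.
The remaining cell in row 5 is (5,1) = 150 − 132 = 18.
Using column 1: 30 + 74 + (-14) + 18 + ? → (2,1) = 150 − 108 = 42.
Using column 3: -18 + 26 + 58 + 70 + ? → (2,3) = 150 − 136 = 14.
The remaining cell in main diagonal is (2,2) = 150 − 112 = 38.
Anti-diagonal needs 150; the known cells sum to 160, so (2,4) = -10.
Row 2 must total 150; the given cells sum to 84, so (2,5) = 66.
Column 2 must total 150; the given cells sum to 144, so (1,2) = 6.
From column 5, 150 − (54 + 66 + 10 + 22) gives (3,5) = -2.
Row 1: 30 + 6 + (-18) + 54 + ? = 150, so (1,4) = 78.
The remaining cell in row 3 is (3,4) = 150 − 148 = 2.

2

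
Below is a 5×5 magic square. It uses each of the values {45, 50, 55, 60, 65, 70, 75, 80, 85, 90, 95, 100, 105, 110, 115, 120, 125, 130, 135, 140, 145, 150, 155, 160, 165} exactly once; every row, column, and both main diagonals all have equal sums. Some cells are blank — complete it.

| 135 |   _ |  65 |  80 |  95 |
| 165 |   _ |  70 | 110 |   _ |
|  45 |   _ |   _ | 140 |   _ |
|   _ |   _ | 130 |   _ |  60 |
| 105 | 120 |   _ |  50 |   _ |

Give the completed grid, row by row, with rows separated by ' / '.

The 25 entries sum to 2625, so each line sums to 2625/5 = 525.
The remaining cell in row 1 is (1,2) = 525 − 375 = 150.
Column 1 must total 525; the given cells sum to 450, so (4,1) = 75.
Using column 4: 80 + 110 + 140 + 50 + ? → (4,4) = 525 − 380 = 145.
Row 4: 75 + 130 + 145 + 60 + ? = 525, so (4,2) = 115.
From anti-diagonal, 525 − (95 + 110 + 115 + 105) gives (3,3) = 100.
Column 3 must total 525; the given cells sum to 365, so (5,3) = 160.
Row 5 must total 525; the given cells sum to 435, so (5,5) = 90.
Using main diagonal: 135 + 100 + 145 + 90 + ? → (2,2) = 525 − 470 = 55.
Row 2 must total 525; the given cells sum to 400, so (2,5) = 125.
The remaining cell in column 2 is (3,2) = 525 − 440 = 85.
Column 5 needs 525; the known cells sum to 370, so (3,5) = 155.

135 150 65 80 95 / 165 55 70 110 125 / 45 85 100 140 155 / 75 115 130 145 60 / 105 120 160 50 90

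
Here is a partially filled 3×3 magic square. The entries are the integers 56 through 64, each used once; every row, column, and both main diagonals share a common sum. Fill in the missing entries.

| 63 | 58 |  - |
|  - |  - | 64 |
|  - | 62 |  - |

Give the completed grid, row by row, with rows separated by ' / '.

The entries are 56 through 64, which sum to 540, so each line sums to 540/3 = 180.
Row 1 must total 180; the given cells sum to 121, so (1,3) = 59.
Using column 2: 58 + 62 + ? → (2,2) = 180 − 120 = 60.
The remaining cell in column 3 is (3,3) = 180 − 123 = 57.
Anti-diagonal: 59 + 60 + ? = 180, so (3,1) = 61.
Row 2: 60 + 64 + ? = 180, so (2,1) = 56.

63 58 59 / 56 60 64 / 61 62 57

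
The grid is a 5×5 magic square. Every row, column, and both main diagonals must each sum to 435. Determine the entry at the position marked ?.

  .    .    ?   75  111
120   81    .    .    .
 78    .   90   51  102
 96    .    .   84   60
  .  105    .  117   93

Row 3: 78 + 90 + 51 + 102 + ? = 435, so (3,2) = 114.
From column 4, 435 − (75 + 51 + 84 + 117) gives (2,4) = 108.
From column 5, 435 − (111 + 102 + 60 + 93) gives (2,5) = 69.
From main diagonal, 435 − (81 + 90 + 84 + 93) gives (1,1) = 87.
Row 2 must total 435; the given cells sum to 378, so (2,3) = 57.
From column 1, 435 − (87 + 120 + 78 + 96) gives (5,1) = 54.
The remaining cell in anti-diagonal is (4,2) = 435 − 363 = 72.
Row 4: 96 + 72 + 84 + 60 + ? = 435, so (4,3) = 123.
Row 5: 54 + 105 + 117 + 93 + ? = 435, so (5,3) = 66.
Using column 2: 81 + 114 + 72 + 105 + ? → (1,2) = 435 − 372 = 63.
Column 3 must total 435; the given cells sum to 336, so (1,3) = 99.

99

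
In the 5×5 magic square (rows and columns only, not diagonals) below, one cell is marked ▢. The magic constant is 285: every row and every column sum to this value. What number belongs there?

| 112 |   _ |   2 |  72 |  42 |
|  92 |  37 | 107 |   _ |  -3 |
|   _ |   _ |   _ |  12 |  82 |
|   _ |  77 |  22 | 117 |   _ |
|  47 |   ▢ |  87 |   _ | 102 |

17

From row 1, 285 − (112 + 2 + 72 + 42) gives (1,2) = 57.
Row 2 must total 285; the given cells sum to 233, so (2,4) = 52.
The remaining cell in column 3 is (3,3) = 285 − 218 = 67.
The remaining cell in column 4 is (5,4) = 285 − 253 = 32.
Using column 5: 42 + (-3) + 82 + 102 + ? → (4,5) = 285 − 223 = 62.
Using row 4: 77 + 22 + 117 + 62 + ? → (4,1) = 285 − 278 = 7.
The remaining cell in row 5 is (5,2) = 285 − 268 = 17.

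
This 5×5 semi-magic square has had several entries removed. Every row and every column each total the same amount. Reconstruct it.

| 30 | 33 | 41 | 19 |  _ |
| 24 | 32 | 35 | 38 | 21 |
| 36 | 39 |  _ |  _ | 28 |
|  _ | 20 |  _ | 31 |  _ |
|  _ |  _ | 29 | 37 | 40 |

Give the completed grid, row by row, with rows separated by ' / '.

Row 2 is already complete: 24 + 32 + 35 + 38 + 21 = 150, so that is the magic constant.
Row 1: 30 + 33 + 41 + 19 + ? = 150, so (1,5) = 27.
The remaining cell in column 2 is (5,2) = 150 − 124 = 26.
Using column 4: 19 + 38 + 31 + 37 + ? → (3,4) = 150 − 125 = 25.
Column 5: 27 + 21 + 28 + 40 + ? = 150, so (4,5) = 34.
Row 3 must total 150; the given cells sum to 128, so (3,3) = 22.
Row 5 needs 150; the known cells sum to 132, so (5,1) = 18.
From column 1, 150 − (30 + 24 + 36 + 18) gives (4,1) = 42.
Column 3: 41 + 35 + 22 + 29 + ? = 150, so (4,3) = 23.

30 33 41 19 27 / 24 32 35 38 21 / 36 39 22 25 28 / 42 20 23 31 34 / 18 26 29 37 40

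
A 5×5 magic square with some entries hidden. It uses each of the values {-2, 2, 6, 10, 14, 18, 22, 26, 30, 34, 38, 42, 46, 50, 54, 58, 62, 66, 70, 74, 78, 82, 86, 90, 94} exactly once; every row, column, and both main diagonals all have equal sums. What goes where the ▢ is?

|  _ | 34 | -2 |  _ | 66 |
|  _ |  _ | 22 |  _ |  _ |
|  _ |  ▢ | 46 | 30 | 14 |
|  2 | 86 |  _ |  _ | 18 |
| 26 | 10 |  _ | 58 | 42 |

62

The 25 entries sum to 1150, so each line sums to 1150/5 = 230.
Using row 5: 26 + 10 + 58 + 42 + ? → (5,3) = 230 − 136 = 94.
Column 3: -2 + 22 + 46 + 94 + ? = 230, so (4,3) = 70.
The remaining cell in column 5 is (2,5) = 230 − 140 = 90.
Using anti-diagonal: 66 + 46 + 86 + 26 + ? → (2,4) = 230 − 224 = 6.
Row 4 needs 230; the known cells sum to 176, so (4,4) = 54.
Column 4 needs 230; the known cells sum to 148, so (1,4) = 82.
From row 1, 230 − (34 + (-2) + 82 + 66) gives (1,1) = 50.
Main diagonal needs 230; the known cells sum to 192, so (2,2) = 38.
Row 2: 38 + 22 + 6 + 90 + ? = 230, so (2,1) = 74.
Column 1 must total 230; the given cells sum to 152, so (3,1) = 78.
From column 2, 230 − (34 + 38 + 86 + 10) gives (3,2) = 62.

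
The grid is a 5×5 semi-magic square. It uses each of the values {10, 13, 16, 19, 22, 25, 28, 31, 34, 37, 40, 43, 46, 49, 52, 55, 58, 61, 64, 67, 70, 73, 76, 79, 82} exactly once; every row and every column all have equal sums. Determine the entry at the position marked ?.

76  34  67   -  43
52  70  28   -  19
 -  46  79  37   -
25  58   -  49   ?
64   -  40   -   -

82

The 25 entries sum to 1150, so each line sums to 1150/5 = 230.
The remaining cell in row 1 is (1,4) = 230 − 220 = 10.
Using row 2: 52 + 70 + 28 + 19 + ? → (2,4) = 230 − 169 = 61.
From column 1, 230 − (76 + 52 + 25 + 64) gives (3,1) = 13.
From column 2, 230 − (34 + 70 + 46 + 58) gives (5,2) = 22.
From column 3, 230 − (67 + 28 + 79 + 40) gives (4,3) = 16.
Using column 4: 10 + 61 + 37 + 49 + ? → (5,4) = 230 − 157 = 73.
Row 3: 13 + 46 + 79 + 37 + ? = 230, so (3,5) = 55.
Using row 4: 25 + 58 + 16 + 49 + ? → (4,5) = 230 − 148 = 82.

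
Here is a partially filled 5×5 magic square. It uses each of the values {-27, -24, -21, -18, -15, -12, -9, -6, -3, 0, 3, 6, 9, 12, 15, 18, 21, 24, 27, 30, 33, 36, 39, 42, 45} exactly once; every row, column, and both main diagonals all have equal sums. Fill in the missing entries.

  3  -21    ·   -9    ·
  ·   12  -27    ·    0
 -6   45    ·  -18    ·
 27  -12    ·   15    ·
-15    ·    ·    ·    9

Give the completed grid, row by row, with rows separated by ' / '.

3 -21 30 -9 42 / 36 12 -27 24 0 / -6 45 6 -18 18 / 27 -12 39 15 -24 / -15 21 -3 33 9

The 25 entries sum to 225, so each line sums to 225/5 = 45.
Using column 1: 3 + (-6) + 27 + (-15) + ? → (2,1) = 45 − 9 = 36.
Column 2: -21 + 12 + 45 + (-12) + ? = 45, so (5,2) = 21.
From main diagonal, 45 − (3 + 12 + 15 + 9) gives (3,3) = 6.
Row 2 must total 45; the given cells sum to 21, so (2,4) = 24.
Row 3 must total 45; the given cells sum to 27, so (3,5) = 18.
Column 4 needs 45; the known cells sum to 12, so (5,4) = 33.
Using anti-diagonal: 24 + 6 + (-12) + (-15) + ? → (1,5) = 45 − 3 = 42.
Row 1: 3 + (-21) + (-9) + 42 + ? = 45, so (1,3) = 30.
Row 5: -15 + 21 + 33 + 9 + ? = 45, so (5,3) = -3.
Column 3: 30 + (-27) + 6 + (-3) + ? = 45, so (4,3) = 39.
Using column 5: 42 + 0 + 18 + 9 + ? → (4,5) = 45 − 69 = -24.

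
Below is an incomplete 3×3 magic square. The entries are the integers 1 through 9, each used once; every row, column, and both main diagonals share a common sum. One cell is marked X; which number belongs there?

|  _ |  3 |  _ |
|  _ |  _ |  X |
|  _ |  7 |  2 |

9

The entries are 1 through 9, which sum to 45, so each line sums to 45/3 = 15.
Row 3 needs 15; the known cells sum to 9, so (3,1) = 6.
Column 2 needs 15; the known cells sum to 10, so (2,2) = 5.
Main diagonal must total 15; the given cells sum to 7, so (1,1) = 8.
Anti-diagonal: 5 + 6 + ? = 15, so (1,3) = 4.
Column 1 needs 15; the known cells sum to 14, so (2,1) = 1.
Column 3 needs 15; the known cells sum to 6, so (2,3) = 9.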